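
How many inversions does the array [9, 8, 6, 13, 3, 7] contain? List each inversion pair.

Finding inversions in [9, 8, 6, 13, 3, 7]:

(0, 1): arr[0]=9 > arr[1]=8
(0, 2): arr[0]=9 > arr[2]=6
(0, 4): arr[0]=9 > arr[4]=3
(0, 5): arr[0]=9 > arr[5]=7
(1, 2): arr[1]=8 > arr[2]=6
(1, 4): arr[1]=8 > arr[4]=3
(1, 5): arr[1]=8 > arr[5]=7
(2, 4): arr[2]=6 > arr[4]=3
(3, 4): arr[3]=13 > arr[4]=3
(3, 5): arr[3]=13 > arr[5]=7

Total inversions: 10

The array has 10 inversion(s): (0,1), (0,2), (0,4), (0,5), (1,2), (1,4), (1,5), (2,4), (3,4), (3,5). Each pair (i,j) satisfies i < j and arr[i] > arr[j].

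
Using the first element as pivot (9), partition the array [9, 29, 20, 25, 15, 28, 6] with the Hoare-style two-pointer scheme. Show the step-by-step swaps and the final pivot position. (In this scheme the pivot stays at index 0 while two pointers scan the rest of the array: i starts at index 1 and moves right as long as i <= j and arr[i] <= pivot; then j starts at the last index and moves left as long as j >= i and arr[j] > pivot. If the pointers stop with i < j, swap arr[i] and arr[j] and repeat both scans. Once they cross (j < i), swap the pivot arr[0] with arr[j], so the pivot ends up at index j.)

Hoare-style two-pointer partition with pivot = 9:

Initial array: [9, 29, 20, 25, 15, 28, 6]

Pointers start at i = 1, j = 6.
i stops at index 1 (arr[1]=29 > 9), j stops at index 6 (arr[6]=6 <= 9): swap arr[1] and arr[6], array becomes [9, 6, 20, 25, 15, 28, 29]
i ends at 2, j ends at 1: the pointers have crossed (j < i), so scanning stops.

Swap pivot arr[0] with arr[1] to place pivot at position 1: [6, 9, 20, 25, 15, 28, 29]
Pivot position: 1

After partitioning with pivot 9, the array becomes [6, 9, 20, 25, 15, 28, 29]. The pivot is placed at index 1. All elements to the left of the pivot are <= 9, and all elements to the right are > 9.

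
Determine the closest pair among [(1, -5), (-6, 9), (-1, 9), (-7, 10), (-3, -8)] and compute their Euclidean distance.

Computing all pairwise distances among 5 points:

d((1, -5), (-6, 9)) = 15.6525
d((1, -5), (-1, 9)) = 14.1421
d((1, -5), (-7, 10)) = 17.0
d((1, -5), (-3, -8)) = 5.0
d((-6, 9), (-1, 9)) = 5.0
d((-6, 9), (-7, 10)) = 1.4142 <-- minimum
d((-6, 9), (-3, -8)) = 17.2627
d((-1, 9), (-7, 10)) = 6.0828
d((-1, 9), (-3, -8)) = 17.1172
d((-7, 10), (-3, -8)) = 18.4391

Closest pair: (-6, 9) and (-7, 10) with distance 1.4142

The closest pair is (-6, 9) and (-7, 10) with Euclidean distance 1.4142. For 5 points, brute-force pairwise comparison is shown above. For large n, the divide-and-conquer algorithm (sort by x, recurse on halves, check the dividing strip) achieves O(n log n).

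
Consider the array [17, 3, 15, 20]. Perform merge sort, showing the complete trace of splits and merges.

Merge sort trace:

Split: [17, 3, 15, 20] -> [17, 3] and [15, 20]
  Split: [17, 3] -> [17] and [3]
  Merge: [17] + [3] -> [3, 17]
  Split: [15, 20] -> [15] and [20]
  Merge: [15] + [20] -> [15, 20]
Merge: [3, 17] + [15, 20] -> [3, 15, 17, 20]

Final sorted array: [3, 15, 17, 20]

The merge sort proceeds by recursively splitting the array and merging sorted halves.
After all merges, the sorted array is [3, 15, 17, 20].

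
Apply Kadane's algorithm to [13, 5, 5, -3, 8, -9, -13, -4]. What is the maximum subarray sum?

Using Kadane's algorithm on [13, 5, 5, -3, 8, -9, -13, -4]:

Scanning through the array:
Position 1 (value 5): max_ending_here = 18, max_so_far = 18
Position 2 (value 5): max_ending_here = 23, max_so_far = 23
Position 3 (value -3): max_ending_here = 20, max_so_far = 23
Position 4 (value 8): max_ending_here = 28, max_so_far = 28
Position 5 (value -9): max_ending_here = 19, max_so_far = 28
Position 6 (value -13): max_ending_here = 6, max_so_far = 28
Position 7 (value -4): max_ending_here = 2, max_so_far = 28

Maximum subarray: [13, 5, 5, -3, 8]
Maximum sum: 28

The maximum subarray is [13, 5, 5, -3, 8] with sum 28. This subarray runs from index 0 to index 4.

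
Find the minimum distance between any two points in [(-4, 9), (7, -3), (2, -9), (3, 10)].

Computing all pairwise distances among 4 points:

d((-4, 9), (7, -3)) = 16.2788
d((-4, 9), (2, -9)) = 18.9737
d((-4, 9), (3, 10)) = 7.0711 <-- minimum
d((7, -3), (2, -9)) = 7.8102
d((7, -3), (3, 10)) = 13.6015
d((2, -9), (3, 10)) = 19.0263

Closest pair: (-4, 9) and (3, 10) with distance 7.0711

The closest pair is (-4, 9) and (3, 10) with Euclidean distance 7.0711. For 4 points, brute-force pairwise comparison is shown above. For large n, the divide-and-conquer algorithm (sort by x, recurse on halves, check the dividing strip) achieves O(n log n).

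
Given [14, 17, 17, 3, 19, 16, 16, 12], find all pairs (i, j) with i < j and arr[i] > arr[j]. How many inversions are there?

Finding inversions in [14, 17, 17, 3, 19, 16, 16, 12]:

(0, 3): arr[0]=14 > arr[3]=3
(0, 7): arr[0]=14 > arr[7]=12
(1, 3): arr[1]=17 > arr[3]=3
(1, 5): arr[1]=17 > arr[5]=16
(1, 6): arr[1]=17 > arr[6]=16
(1, 7): arr[1]=17 > arr[7]=12
(2, 3): arr[2]=17 > arr[3]=3
(2, 5): arr[2]=17 > arr[5]=16
(2, 6): arr[2]=17 > arr[6]=16
(2, 7): arr[2]=17 > arr[7]=12
(4, 5): arr[4]=19 > arr[5]=16
(4, 6): arr[4]=19 > arr[6]=16
(4, 7): arr[4]=19 > arr[7]=12
(5, 7): arr[5]=16 > arr[7]=12
(6, 7): arr[6]=16 > arr[7]=12

Total inversions: 15

The array has 15 inversion(s): (0,3), (0,7), (1,3), (1,5), (1,6), (1,7), (2,3), (2,5), (2,6), (2,7), (4,5), (4,6), (4,7), (5,7), (6,7). Each pair (i,j) satisfies i < j and arr[i] > arr[j].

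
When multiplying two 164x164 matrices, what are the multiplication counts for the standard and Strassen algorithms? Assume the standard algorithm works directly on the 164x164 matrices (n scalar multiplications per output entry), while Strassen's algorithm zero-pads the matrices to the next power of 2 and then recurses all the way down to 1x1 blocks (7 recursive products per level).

Matrix multiplication for 164x164 matrices:

Strassen's algorithm requires power-of-2 dimensions. Pad 164x164 to 256x256 (next power of 2).

Standard algorithm: 164^3 = 4410944 multiplications
Strassen's algorithm: 7^(log2(256)) = 7^8 = 5764801 multiplications
Difference: 4410944 - 5764801 = -1353857 (Strassen uses MORE here due to padding overhead — for small or just-over-power-of-2 n, padding can outweigh the per-level savings)

Standard: 4410944 multiplications (164^3). Strassen: 5764801 multiplications (7^8, after padding to 256x256). Strassen reduces 8 recursive multiplications to 7 at each level.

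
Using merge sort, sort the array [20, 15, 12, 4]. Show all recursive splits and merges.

Merge sort trace:

Split: [20, 15, 12, 4] -> [20, 15] and [12, 4]
  Split: [20, 15] -> [20] and [15]
  Merge: [20] + [15] -> [15, 20]
  Split: [12, 4] -> [12] and [4]
  Merge: [12] + [4] -> [4, 12]
Merge: [15, 20] + [4, 12] -> [4, 12, 15, 20]

Final sorted array: [4, 12, 15, 20]

The merge sort proceeds by recursively splitting the array and merging sorted halves.
After all merges, the sorted array is [4, 12, 15, 20].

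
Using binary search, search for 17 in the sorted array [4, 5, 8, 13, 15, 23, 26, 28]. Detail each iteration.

Binary search for 17 in [4, 5, 8, 13, 15, 23, 26, 28]:

lo=0, hi=7, mid=3, arr[mid]=13 -> 13 < 17, search right half
lo=4, hi=7, mid=5, arr[mid]=23 -> 23 > 17, search left half
lo=4, hi=4, mid=4, arr[mid]=15 -> 15 < 17, search right half
lo=5 > hi=4, target 17 not found

Binary search determines that 17 is not in the array after 3 comparisons. The search space was exhausted without finding the target.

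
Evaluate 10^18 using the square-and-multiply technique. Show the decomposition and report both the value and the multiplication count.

Computing 10^18 by squaring (build up from 10^1; each line after the first costs one multiplication):

10^1 = 10
10^2 = (10^1)^2 = 10^2 = 100
10^4 = (10^2)^2 = 100^2 = 10000
10^8 = (10^4)^2 = 10000^2 = 100000000
10^9 = 10 * 10^8 = 10 * 100000000 = 1000000000
10^18 = (10^9)^2 = 1000000000^2 = 1000000000000000000

Result: 1000000000000000000
Multiplications needed: 5 (5 lines after 10^1)

10^18 = 1000000000000000000. Using exponentiation by squaring, this requires 5 multiplications. The key idea: if the exponent is even, square the half-power; if odd, multiply by the base once.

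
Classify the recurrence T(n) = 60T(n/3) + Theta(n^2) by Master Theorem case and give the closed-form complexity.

Master Theorem for T(n) = 60T(n/3) + O(n^2):

a = 60, b = 3, c = 2
log_b(a) = log_3(60) = 3.7268

Case 1: c = 2 < log_3(60) = 3.7268
T(n) = O(n^(log_3 60))

For T(n) = 60T(n/3) + O(n^2): log_3(60) = 3.7268. This is Case 1 of the Master Theorem (c < log_b(a), work dominated by leaves), giving O(n^(log_3 60)).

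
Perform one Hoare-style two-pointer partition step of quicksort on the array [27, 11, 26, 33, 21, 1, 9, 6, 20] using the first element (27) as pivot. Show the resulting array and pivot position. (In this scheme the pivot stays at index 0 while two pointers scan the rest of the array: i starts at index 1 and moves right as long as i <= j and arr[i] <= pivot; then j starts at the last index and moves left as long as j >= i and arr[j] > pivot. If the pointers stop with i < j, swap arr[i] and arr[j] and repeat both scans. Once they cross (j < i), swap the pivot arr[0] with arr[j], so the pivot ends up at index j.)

Hoare-style two-pointer partition with pivot = 27:

Initial array: [27, 11, 26, 33, 21, 1, 9, 6, 20]

Pointers start at i = 1, j = 8.
i stops at index 3 (arr[3]=33 > 27), j stops at index 8 (arr[8]=20 <= 27): swap arr[3] and arr[8], array becomes [27, 11, 26, 20, 21, 1, 9, 6, 33]
i ends at 8, j ends at 7: the pointers have crossed (j < i), so scanning stops.

Swap pivot arr[0] with arr[7] to place pivot at position 7: [6, 11, 26, 20, 21, 1, 9, 27, 33]
Pivot position: 7

After partitioning with pivot 27, the array becomes [6, 11, 26, 20, 21, 1, 9, 27, 33]. The pivot is placed at index 7. All elements to the left of the pivot are <= 27, and all elements to the right are > 27.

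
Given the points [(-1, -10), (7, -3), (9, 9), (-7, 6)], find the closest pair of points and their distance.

Computing all pairwise distances among 4 points:

d((-1, -10), (7, -3)) = 10.6301 <-- minimum
d((-1, -10), (9, 9)) = 21.4709
d((-1, -10), (-7, 6)) = 17.088
d((7, -3), (9, 9)) = 12.1655
d((7, -3), (-7, 6)) = 16.6433
d((9, 9), (-7, 6)) = 16.2788

Closest pair: (-1, -10) and (7, -3) with distance 10.6301

The closest pair is (-1, -10) and (7, -3) with Euclidean distance 10.6301. For 4 points, brute-force pairwise comparison is shown above. For large n, the divide-and-conquer algorithm (sort by x, recurse on halves, check the dividing strip) achieves O(n log n).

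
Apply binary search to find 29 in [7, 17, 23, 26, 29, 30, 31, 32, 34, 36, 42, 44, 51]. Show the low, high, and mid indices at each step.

Binary search for 29 in [7, 17, 23, 26, 29, 30, 31, 32, 34, 36, 42, 44, 51]:

lo=0, hi=12, mid=6, arr[mid]=31 -> 31 > 29, search left half
lo=0, hi=5, mid=2, arr[mid]=23 -> 23 < 29, search right half
lo=3, hi=5, mid=4, arr[mid]=29 -> Found target at index 4!

Binary search finds 29 at index 4 after 3 comparisons. The search repeatedly halves the search space by comparing with the middle element.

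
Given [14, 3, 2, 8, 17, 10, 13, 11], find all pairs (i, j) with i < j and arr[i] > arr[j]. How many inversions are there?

Finding inversions in [14, 3, 2, 8, 17, 10, 13, 11]:

(0, 1): arr[0]=14 > arr[1]=3
(0, 2): arr[0]=14 > arr[2]=2
(0, 3): arr[0]=14 > arr[3]=8
(0, 5): arr[0]=14 > arr[5]=10
(0, 6): arr[0]=14 > arr[6]=13
(0, 7): arr[0]=14 > arr[7]=11
(1, 2): arr[1]=3 > arr[2]=2
(4, 5): arr[4]=17 > arr[5]=10
(4, 6): arr[4]=17 > arr[6]=13
(4, 7): arr[4]=17 > arr[7]=11
(6, 7): arr[6]=13 > arr[7]=11

Total inversions: 11

The array has 11 inversion(s): (0,1), (0,2), (0,3), (0,5), (0,6), (0,7), (1,2), (4,5), (4,6), (4,7), (6,7). Each pair (i,j) satisfies i < j and arr[i] > arr[j].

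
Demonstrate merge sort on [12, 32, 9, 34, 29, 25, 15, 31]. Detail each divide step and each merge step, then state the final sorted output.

Merge sort trace:

Split: [12, 32, 9, 34, 29, 25, 15, 31] -> [12, 32, 9, 34] and [29, 25, 15, 31]
  Split: [12, 32, 9, 34] -> [12, 32] and [9, 34]
    Split: [12, 32] -> [12] and [32]
    Merge: [12] + [32] -> [12, 32]
    Split: [9, 34] -> [9] and [34]
    Merge: [9] + [34] -> [9, 34]
  Merge: [12, 32] + [9, 34] -> [9, 12, 32, 34]
  Split: [29, 25, 15, 31] -> [29, 25] and [15, 31]
    Split: [29, 25] -> [29] and [25]
    Merge: [29] + [25] -> [25, 29]
    Split: [15, 31] -> [15] and [31]
    Merge: [15] + [31] -> [15, 31]
  Merge: [25, 29] + [15, 31] -> [15, 25, 29, 31]
Merge: [9, 12, 32, 34] + [15, 25, 29, 31] -> [9, 12, 15, 25, 29, 31, 32, 34]

Final sorted array: [9, 12, 15, 25, 29, 31, 32, 34]

The merge sort proceeds by recursively splitting the array and merging sorted halves.
After all merges, the sorted array is [9, 12, 15, 25, 29, 31, 32, 34].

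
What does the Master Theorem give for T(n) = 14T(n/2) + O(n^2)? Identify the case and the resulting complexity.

Master Theorem for T(n) = 14T(n/2) + O(n^2):

a = 14, b = 2, c = 2
log_b(a) = log_2(14) = 3.8074

Case 1: c = 2 < log_2(14) = 3.8074
T(n) = O(n^(log_2 14))

For T(n) = 14T(n/2) + O(n^2): log_2(14) = 3.8074. This is Case 1 of the Master Theorem (c < log_b(a), work dominated by leaves), giving O(n^(log_2 14)).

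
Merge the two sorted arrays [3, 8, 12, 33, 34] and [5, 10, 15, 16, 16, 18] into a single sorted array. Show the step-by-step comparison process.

Merging process:

Compare 3 vs 5: take 3 from left. Merged: [3]
Compare 8 vs 5: take 5 from right. Merged: [3, 5]
Compare 8 vs 10: take 8 from left. Merged: [3, 5, 8]
Compare 12 vs 10: take 10 from right. Merged: [3, 5, 8, 10]
Compare 12 vs 15: take 12 from left. Merged: [3, 5, 8, 10, 12]
Compare 33 vs 15: take 15 from right. Merged: [3, 5, 8, 10, 12, 15]
Compare 33 vs 16: take 16 from right. Merged: [3, 5, 8, 10, 12, 15, 16]
Compare 33 vs 16: take 16 from right. Merged: [3, 5, 8, 10, 12, 15, 16, 16]
Compare 33 vs 18: take 18 from right. Merged: [3, 5, 8, 10, 12, 15, 16, 16, 18]
Append remaining from left: [33, 34]. Merged: [3, 5, 8, 10, 12, 15, 16, 16, 18, 33, 34]

Final merged array: [3, 5, 8, 10, 12, 15, 16, 16, 18, 33, 34]
Total comparisons: 9

The merged array is [3, 5, 8, 10, 12, 15, 16, 16, 18, 33, 34], requiring 9 comparisons. The merge step runs in O(n) time where n is the total number of elements.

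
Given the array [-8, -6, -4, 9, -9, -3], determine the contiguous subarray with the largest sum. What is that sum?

Using Kadane's algorithm on [-8, -6, -4, 9, -9, -3]:

Scanning through the array:
Position 1 (value -6): max_ending_here = -6, max_so_far = -6
Position 2 (value -4): max_ending_here = -4, max_so_far = -4
Position 3 (value 9): max_ending_here = 9, max_so_far = 9
Position 4 (value -9): max_ending_here = 0, max_so_far = 9
Position 5 (value -3): max_ending_here = -3, max_so_far = 9

Maximum subarray: [9]
Maximum sum: 9

The maximum subarray is [9] with sum 9. This subarray runs from index 3 to index 3.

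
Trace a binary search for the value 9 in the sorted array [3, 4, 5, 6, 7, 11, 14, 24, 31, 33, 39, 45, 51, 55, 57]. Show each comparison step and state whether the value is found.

Binary search for 9 in [3, 4, 5, 6, 7, 11, 14, 24, 31, 33, 39, 45, 51, 55, 57]:

lo=0, hi=14, mid=7, arr[mid]=24 -> 24 > 9, search left half
lo=0, hi=6, mid=3, arr[mid]=6 -> 6 < 9, search right half
lo=4, hi=6, mid=5, arr[mid]=11 -> 11 > 9, search left half
lo=4, hi=4, mid=4, arr[mid]=7 -> 7 < 9, search right half
lo=5 > hi=4, target 9 not found

Binary search determines that 9 is not in the array after 4 comparisons. The search space was exhausted without finding the target.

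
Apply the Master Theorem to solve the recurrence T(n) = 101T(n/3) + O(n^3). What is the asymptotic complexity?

Master Theorem for T(n) = 101T(n/3) + O(n^3):

a = 101, b = 3, c = 3
log_b(a) = log_3(101) = 4.2009

Case 1: c = 3 < log_3(101) = 4.2009
T(n) = O(n^(log_3 101))

For T(n) = 101T(n/3) + O(n^3): log_3(101) = 4.2009. This is Case 1 of the Master Theorem (c < log_b(a), work dominated by leaves), giving O(n^(log_3 101)).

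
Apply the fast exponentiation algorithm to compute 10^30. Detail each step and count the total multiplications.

Computing 10^30 by squaring (build up from 10^1; each line after the first costs one multiplication):

10^1 = 10
10^2 = (10^1)^2 = 10^2 = 100
10^3 = 10 * 10^2 = 10 * 100 = 1000
10^6 = (10^3)^2 = 1000^2 = 1000000
10^7 = 10 * 10^6 = 10 * 1000000 = 10000000
10^14 = (10^7)^2 = 10000000^2 = 100000000000000
10^15 = 10 * 10^14 = 10 * 100000000000000 = 1000000000000000
10^30 = (10^15)^2 = 1000000000000000^2 = 1000000000000000000000000000000

Result: 1000000000000000000000000000000
Multiplications needed: 7 (7 lines after 10^1)

10^30 = 1000000000000000000000000000000. Using exponentiation by squaring, this requires 7 multiplications. The key idea: if the exponent is even, square the half-power; if odd, multiply by the base once.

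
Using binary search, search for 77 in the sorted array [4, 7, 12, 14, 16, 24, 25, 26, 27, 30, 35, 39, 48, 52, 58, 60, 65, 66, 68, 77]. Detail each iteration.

Binary search for 77 in [4, 7, 12, 14, 16, 24, 25, 26, 27, 30, 35, 39, 48, 52, 58, 60, 65, 66, 68, 77]:

lo=0, hi=19, mid=9, arr[mid]=30 -> 30 < 77, search right half
lo=10, hi=19, mid=14, arr[mid]=58 -> 58 < 77, search right half
lo=15, hi=19, mid=17, arr[mid]=66 -> 66 < 77, search right half
lo=18, hi=19, mid=18, arr[mid]=68 -> 68 < 77, search right half
lo=19, hi=19, mid=19, arr[mid]=77 -> Found target at index 19!

Binary search finds 77 at index 19 after 5 comparisons. The search repeatedly halves the search space by comparing with the middle element.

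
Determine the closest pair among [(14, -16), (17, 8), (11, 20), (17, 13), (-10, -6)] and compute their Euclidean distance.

Computing all pairwise distances among 5 points:

d((14, -16), (17, 8)) = 24.1868
d((14, -16), (11, 20)) = 36.1248
d((14, -16), (17, 13)) = 29.1548
d((14, -16), (-10, -6)) = 26.0
d((17, 8), (11, 20)) = 13.4164
d((17, 8), (17, 13)) = 5.0 <-- minimum
d((17, 8), (-10, -6)) = 30.4138
d((11, 20), (17, 13)) = 9.2195
d((11, 20), (-10, -6)) = 33.4215
d((17, 13), (-10, -6)) = 33.0151

Closest pair: (17, 8) and (17, 13) with distance 5.0

The closest pair is (17, 8) and (17, 13) with Euclidean distance 5.0. For 5 points, brute-force pairwise comparison is shown above. For large n, the divide-and-conquer algorithm (sort by x, recurse on halves, check the dividing strip) achieves O(n log n).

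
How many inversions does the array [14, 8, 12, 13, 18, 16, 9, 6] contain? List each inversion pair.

Finding inversions in [14, 8, 12, 13, 18, 16, 9, 6]:

(0, 1): arr[0]=14 > arr[1]=8
(0, 2): arr[0]=14 > arr[2]=12
(0, 3): arr[0]=14 > arr[3]=13
(0, 6): arr[0]=14 > arr[6]=9
(0, 7): arr[0]=14 > arr[7]=6
(1, 7): arr[1]=8 > arr[7]=6
(2, 6): arr[2]=12 > arr[6]=9
(2, 7): arr[2]=12 > arr[7]=6
(3, 6): arr[3]=13 > arr[6]=9
(3, 7): arr[3]=13 > arr[7]=6
(4, 5): arr[4]=18 > arr[5]=16
(4, 6): arr[4]=18 > arr[6]=9
(4, 7): arr[4]=18 > arr[7]=6
(5, 6): arr[5]=16 > arr[6]=9
(5, 7): arr[5]=16 > arr[7]=6
(6, 7): arr[6]=9 > arr[7]=6

Total inversions: 16

The array has 16 inversion(s): (0,1), (0,2), (0,3), (0,6), (0,7), (1,7), (2,6), (2,7), (3,6), (3,7), (4,5), (4,6), (4,7), (5,6), (5,7), (6,7). Each pair (i,j) satisfies i < j and arr[i] > arr[j].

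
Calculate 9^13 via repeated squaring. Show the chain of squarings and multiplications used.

Computing 9^13 by squaring (build up from 9^1; each line after the first costs one multiplication):

9^1 = 9
9^2 = (9^1)^2 = 9^2 = 81
9^3 = 9 * 9^2 = 9 * 81 = 729
9^6 = (9^3)^2 = 729^2 = 531441
9^12 = (9^6)^2 = 531441^2 = 282429536481
9^13 = 9 * 9^12 = 9 * 282429536481 = 2541865828329

Result: 2541865828329
Multiplications needed: 5 (5 lines after 9^1)

9^13 = 2541865828329. Using exponentiation by squaring, this requires 5 multiplications. The key idea: if the exponent is even, square the half-power; if odd, multiply by the base once.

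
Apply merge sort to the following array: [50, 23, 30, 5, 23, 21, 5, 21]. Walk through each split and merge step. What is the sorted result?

Merge sort trace:

Split: [50, 23, 30, 5, 23, 21, 5, 21] -> [50, 23, 30, 5] and [23, 21, 5, 21]
  Split: [50, 23, 30, 5] -> [50, 23] and [30, 5]
    Split: [50, 23] -> [50] and [23]
    Merge: [50] + [23] -> [23, 50]
    Split: [30, 5] -> [30] and [5]
    Merge: [30] + [5] -> [5, 30]
  Merge: [23, 50] + [5, 30] -> [5, 23, 30, 50]
  Split: [23, 21, 5, 21] -> [23, 21] and [5, 21]
    Split: [23, 21] -> [23] and [21]
    Merge: [23] + [21] -> [21, 23]
    Split: [5, 21] -> [5] and [21]
    Merge: [5] + [21] -> [5, 21]
  Merge: [21, 23] + [5, 21] -> [5, 21, 21, 23]
Merge: [5, 23, 30, 50] + [5, 21, 21, 23] -> [5, 5, 21, 21, 23, 23, 30, 50]

Final sorted array: [5, 5, 21, 21, 23, 23, 30, 50]

The merge sort proceeds by recursively splitting the array and merging sorted halves.
After all merges, the sorted array is [5, 5, 21, 21, 23, 23, 30, 50].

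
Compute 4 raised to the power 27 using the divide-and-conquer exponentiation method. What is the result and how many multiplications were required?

Computing 4^27 by squaring (build up from 4^1; each line after the first costs one multiplication):

4^1 = 4
4^2 = (4^1)^2 = 4^2 = 16
4^3 = 4 * 4^2 = 4 * 16 = 64
4^6 = (4^3)^2 = 64^2 = 4096
4^12 = (4^6)^2 = 4096^2 = 16777216
4^13 = 4 * 4^12 = 4 * 16777216 = 67108864
4^26 = (4^13)^2 = 67108864^2 = 4503599627370496
4^27 = 4 * 4^26 = 4 * 4503599627370496 = 18014398509481984

Result: 18014398509481984
Multiplications needed: 7 (7 lines after 4^1)

4^27 = 18014398509481984. Using exponentiation by squaring, this requires 7 multiplications. The key idea: if the exponent is even, square the half-power; if odd, multiply by the base once.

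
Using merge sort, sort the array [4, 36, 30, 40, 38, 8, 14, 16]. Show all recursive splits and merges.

Merge sort trace:

Split: [4, 36, 30, 40, 38, 8, 14, 16] -> [4, 36, 30, 40] and [38, 8, 14, 16]
  Split: [4, 36, 30, 40] -> [4, 36] and [30, 40]
    Split: [4, 36] -> [4] and [36]
    Merge: [4] + [36] -> [4, 36]
    Split: [30, 40] -> [30] and [40]
    Merge: [30] + [40] -> [30, 40]
  Merge: [4, 36] + [30, 40] -> [4, 30, 36, 40]
  Split: [38, 8, 14, 16] -> [38, 8] and [14, 16]
    Split: [38, 8] -> [38] and [8]
    Merge: [38] + [8] -> [8, 38]
    Split: [14, 16] -> [14] and [16]
    Merge: [14] + [16] -> [14, 16]
  Merge: [8, 38] + [14, 16] -> [8, 14, 16, 38]
Merge: [4, 30, 36, 40] + [8, 14, 16, 38] -> [4, 8, 14, 16, 30, 36, 38, 40]

Final sorted array: [4, 8, 14, 16, 30, 36, 38, 40]

The merge sort proceeds by recursively splitting the array and merging sorted halves.
After all merges, the sorted array is [4, 8, 14, 16, 30, 36, 38, 40].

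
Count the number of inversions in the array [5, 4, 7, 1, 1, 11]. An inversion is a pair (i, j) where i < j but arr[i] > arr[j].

Finding inversions in [5, 4, 7, 1, 1, 11]:

(0, 1): arr[0]=5 > arr[1]=4
(0, 3): arr[0]=5 > arr[3]=1
(0, 4): arr[0]=5 > arr[4]=1
(1, 3): arr[1]=4 > arr[3]=1
(1, 4): arr[1]=4 > arr[4]=1
(2, 3): arr[2]=7 > arr[3]=1
(2, 4): arr[2]=7 > arr[4]=1

Total inversions: 7

The array has 7 inversion(s): (0,1), (0,3), (0,4), (1,3), (1,4), (2,3), (2,4). Each pair (i,j) satisfies i < j and arr[i] > arr[j].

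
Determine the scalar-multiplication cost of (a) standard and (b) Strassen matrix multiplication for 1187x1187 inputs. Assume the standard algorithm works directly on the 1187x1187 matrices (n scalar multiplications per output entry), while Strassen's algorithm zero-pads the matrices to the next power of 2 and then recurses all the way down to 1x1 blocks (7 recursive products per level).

Matrix multiplication for 1187x1187 matrices:

Strassen's algorithm requires power-of-2 dimensions. Pad 1187x1187 to 2048x2048 (next power of 2).

Standard algorithm: 1187^3 = 1672446203 multiplications
Strassen's algorithm: 7^(log2(2048)) = 7^11 = 1977326743 multiplications
Difference: 1672446203 - 1977326743 = -304880540 (Strassen uses MORE here due to padding overhead — for small or just-over-power-of-2 n, padding can outweigh the per-level savings)

Standard: 1672446203 multiplications (1187^3). Strassen: 1977326743 multiplications (7^11, after padding to 2048x2048). Strassen reduces 8 recursive multiplications to 7 at each level.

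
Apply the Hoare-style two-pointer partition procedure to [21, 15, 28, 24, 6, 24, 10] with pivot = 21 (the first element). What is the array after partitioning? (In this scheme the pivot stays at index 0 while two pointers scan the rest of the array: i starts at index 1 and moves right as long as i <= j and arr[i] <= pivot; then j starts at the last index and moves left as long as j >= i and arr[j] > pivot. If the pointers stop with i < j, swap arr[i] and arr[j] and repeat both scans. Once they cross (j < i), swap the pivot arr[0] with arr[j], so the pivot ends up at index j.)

Hoare-style two-pointer partition with pivot = 21:

Initial array: [21, 15, 28, 24, 6, 24, 10]

Pointers start at i = 1, j = 6.
i stops at index 2 (arr[2]=28 > 21), j stops at index 6 (arr[6]=10 <= 21): swap arr[2] and arr[6], array becomes [21, 15, 10, 24, 6, 24, 28]
i stops at index 3 (arr[3]=24 > 21), j stops at index 4 (arr[4]=6 <= 21): swap arr[3] and arr[4], array becomes [21, 15, 10, 6, 24, 24, 28]
i ends at 4, j ends at 3: the pointers have crossed (j < i), so scanning stops.

Swap pivot arr[0] with arr[3] to place pivot at position 3: [6, 15, 10, 21, 24, 24, 28]
Pivot position: 3

After partitioning with pivot 21, the array becomes [6, 15, 10, 21, 24, 24, 28]. The pivot is placed at index 3. All elements to the left of the pivot are <= 21, and all elements to the right are > 21.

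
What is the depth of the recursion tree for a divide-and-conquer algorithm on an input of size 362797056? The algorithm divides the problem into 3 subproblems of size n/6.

For divide and conquer with division factor 6:

Problem sizes at each level:
Level 0: 362797056
Level 1: 60466176
Level 2: 10077696
Level 3: 1679616
Level 4: 279936
Level 5: 46656
Level 6: 7776
Level 7: 1296
Level 8: 216
Level 9: 36
Level 10: 6
Level 11: 1

The root is level 0 and the size-1 base case is level 11 (the tree spans levels 0 through 11, i.e. 12 levels counting the root), so the depth is the number of divisions: log_6(362797056) = 11

The recursion tree depth is log_6(362797056) = 11. At each level, the problem size is divided by 6, so it takes 11 divisions to reduce to a base case of size 1. The algorithm makes 3 recursive calls at each level.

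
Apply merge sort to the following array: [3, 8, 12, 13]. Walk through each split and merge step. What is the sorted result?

Merge sort trace:

Split: [3, 8, 12, 13] -> [3, 8] and [12, 13]
  Split: [3, 8] -> [3] and [8]
  Merge: [3] + [8] -> [3, 8]
  Split: [12, 13] -> [12] and [13]
  Merge: [12] + [13] -> [12, 13]
Merge: [3, 8] + [12, 13] -> [3, 8, 12, 13]

Final sorted array: [3, 8, 12, 13]

The merge sort proceeds by recursively splitting the array and merging sorted halves.
After all merges, the sorted array is [3, 8, 12, 13].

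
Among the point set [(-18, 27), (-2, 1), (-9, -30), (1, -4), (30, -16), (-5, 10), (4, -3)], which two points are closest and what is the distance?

Computing all pairwise distances among 7 points:

d((-18, 27), (-2, 1)) = 30.5287
d((-18, 27), (-9, -30)) = 57.7062
d((-18, 27), (1, -4)) = 36.3593
d((-18, 27), (30, -16)) = 64.4438
d((-18, 27), (-5, 10)) = 21.4009
d((-18, 27), (4, -3)) = 37.2022
d((-2, 1), (-9, -30)) = 31.7805
d((-2, 1), (1, -4)) = 5.831
d((-2, 1), (30, -16)) = 36.2353
d((-2, 1), (-5, 10)) = 9.4868
d((-2, 1), (4, -3)) = 7.2111
d((-9, -30), (1, -4)) = 27.8568
d((-9, -30), (30, -16)) = 41.4367
d((-9, -30), (-5, 10)) = 40.1995
d((-9, -30), (4, -3)) = 29.9666
d((1, -4), (30, -16)) = 31.3847
d((1, -4), (-5, 10)) = 15.2315
d((1, -4), (4, -3)) = 3.1623 <-- minimum
d((30, -16), (-5, 10)) = 43.6005
d((30, -16), (4, -3)) = 29.0689
d((-5, 10), (4, -3)) = 15.8114

Closest pair: (1, -4) and (4, -3) with distance 3.1623

The closest pair is (1, -4) and (4, -3) with Euclidean distance 3.1623. For 7 points, brute-force pairwise comparison is shown above. For large n, the divide-and-conquer algorithm (sort by x, recurse on halves, check the dividing strip) achieves O(n log n).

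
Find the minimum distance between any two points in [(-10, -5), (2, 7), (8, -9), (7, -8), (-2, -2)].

Computing all pairwise distances among 5 points:

d((-10, -5), (2, 7)) = 16.9706
d((-10, -5), (8, -9)) = 18.4391
d((-10, -5), (7, -8)) = 17.2627
d((-10, -5), (-2, -2)) = 8.544
d((2, 7), (8, -9)) = 17.088
d((2, 7), (7, -8)) = 15.8114
d((2, 7), (-2, -2)) = 9.8489
d((8, -9), (7, -8)) = 1.4142 <-- minimum
d((8, -9), (-2, -2)) = 12.2066
d((7, -8), (-2, -2)) = 10.8167

Closest pair: (8, -9) and (7, -8) with distance 1.4142

The closest pair is (8, -9) and (7, -8) with Euclidean distance 1.4142. For 5 points, brute-force pairwise comparison is shown above. For large n, the divide-and-conquer algorithm (sort by x, recurse on halves, check the dividing strip) achieves O(n log n).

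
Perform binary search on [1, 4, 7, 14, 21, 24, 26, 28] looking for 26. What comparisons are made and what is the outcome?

Binary search for 26 in [1, 4, 7, 14, 21, 24, 26, 28]:

lo=0, hi=7, mid=3, arr[mid]=14 -> 14 < 26, search right half
lo=4, hi=7, mid=5, arr[mid]=24 -> 24 < 26, search right half
lo=6, hi=7, mid=6, arr[mid]=26 -> Found target at index 6!

Binary search finds 26 at index 6 after 3 comparisons. The search repeatedly halves the search space by comparing with the middle element.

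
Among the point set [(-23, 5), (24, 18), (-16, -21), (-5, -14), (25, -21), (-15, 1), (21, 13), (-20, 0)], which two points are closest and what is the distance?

Computing all pairwise distances among 8 points:

d((-23, 5), (24, 18)) = 48.7647
d((-23, 5), (-16, -21)) = 26.9258
d((-23, 5), (-5, -14)) = 26.1725
d((-23, 5), (25, -21)) = 54.5894
d((-23, 5), (-15, 1)) = 8.9443
d((-23, 5), (21, 13)) = 44.7214
d((-23, 5), (-20, 0)) = 5.831
d((24, 18), (-16, -21)) = 55.8659
d((24, 18), (-5, -14)) = 43.1856
d((24, 18), (25, -21)) = 39.0128
d((24, 18), (-15, 1)) = 42.5441
d((24, 18), (21, 13)) = 5.831
d((24, 18), (-20, 0)) = 47.5395
d((-16, -21), (-5, -14)) = 13.0384
d((-16, -21), (25, -21)) = 41.0
d((-16, -21), (-15, 1)) = 22.0227
d((-16, -21), (21, 13)) = 50.2494
d((-16, -21), (-20, 0)) = 21.3776
d((-5, -14), (25, -21)) = 30.8058
d((-5, -14), (-15, 1)) = 18.0278
d((-5, -14), (21, 13)) = 37.4833
d((-5, -14), (-20, 0)) = 20.5183
d((25, -21), (-15, 1)) = 45.6508
d((25, -21), (21, 13)) = 34.2345
d((25, -21), (-20, 0)) = 49.6588
d((-15, 1), (21, 13)) = 37.9473
d((-15, 1), (-20, 0)) = 5.099 <-- minimum
d((21, 13), (-20, 0)) = 43.0116

Closest pair: (-15, 1) and (-20, 0) with distance 5.099

The closest pair is (-15, 1) and (-20, 0) with Euclidean distance 5.099. For 8 points, brute-force pairwise comparison is shown above. For large n, the divide-and-conquer algorithm (sort by x, recurse on halves, check the dividing strip) achieves O(n log n).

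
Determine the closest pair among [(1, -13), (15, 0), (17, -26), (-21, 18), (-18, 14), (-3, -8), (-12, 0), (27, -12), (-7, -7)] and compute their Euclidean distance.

Computing all pairwise distances among 9 points:

d((1, -13), (15, 0)) = 19.105
d((1, -13), (17, -26)) = 20.6155
d((1, -13), (-21, 18)) = 38.0132
d((1, -13), (-18, 14)) = 33.0151
d((1, -13), (-3, -8)) = 6.4031
d((1, -13), (-12, 0)) = 18.3848
d((1, -13), (27, -12)) = 26.0192
d((1, -13), (-7, -7)) = 10.0
d((15, 0), (17, -26)) = 26.0768
d((15, 0), (-21, 18)) = 40.2492
d((15, 0), (-18, 14)) = 35.8469
d((15, 0), (-3, -8)) = 19.6977
d((15, 0), (-12, 0)) = 27.0
d((15, 0), (27, -12)) = 16.9706
d((15, 0), (-7, -7)) = 23.0868
d((17, -26), (-21, 18)) = 58.1378
d((17, -26), (-18, 14)) = 53.1507
d((17, -26), (-3, -8)) = 26.9072
d((17, -26), (-12, 0)) = 38.9487
d((17, -26), (27, -12)) = 17.2047
d((17, -26), (-7, -7)) = 30.6105
d((-21, 18), (-18, 14)) = 5.0
d((-21, 18), (-3, -8)) = 31.6228
d((-21, 18), (-12, 0)) = 20.1246
d((-21, 18), (27, -12)) = 56.6039
d((-21, 18), (-7, -7)) = 28.6531
d((-18, 14), (-3, -8)) = 26.6271
d((-18, 14), (-12, 0)) = 15.2315
d((-18, 14), (27, -12)) = 51.9711
d((-18, 14), (-7, -7)) = 23.7065
d((-3, -8), (-12, 0)) = 12.0416
d((-3, -8), (27, -12)) = 30.2655
d((-3, -8), (-7, -7)) = 4.1231 <-- minimum
d((-12, 0), (27, -12)) = 40.8044
d((-12, 0), (-7, -7)) = 8.6023
d((27, -12), (-7, -7)) = 34.3657

Closest pair: (-3, -8) and (-7, -7) with distance 4.1231

The closest pair is (-3, -8) and (-7, -7) with Euclidean distance 4.1231. For 9 points, brute-force pairwise comparison is shown above. For large n, the divide-and-conquer algorithm (sort by x, recurse on halves, check the dividing strip) achieves O(n log n).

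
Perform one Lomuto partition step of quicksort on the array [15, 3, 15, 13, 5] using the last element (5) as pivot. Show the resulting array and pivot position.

Lomuto partition with pivot = 5:

Initial array: [15, 3, 15, 13, 5]

arr[0]=15 > 5: no swap
arr[1]=3 <= 5: swap with position 0, array becomes [3, 15, 15, 13, 5]
arr[2]=15 > 5: no swap
arr[3]=13 > 5: no swap

Place pivot at position 1: [3, 5, 15, 13, 15]
Pivot position: 1

After partitioning with pivot 5, the array becomes [3, 5, 15, 13, 15]. The pivot is placed at index 1. All elements to the left of the pivot are <= 5, and all elements to the right are > 5.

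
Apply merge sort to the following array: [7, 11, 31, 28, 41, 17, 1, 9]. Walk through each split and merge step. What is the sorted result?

Merge sort trace:

Split: [7, 11, 31, 28, 41, 17, 1, 9] -> [7, 11, 31, 28] and [41, 17, 1, 9]
  Split: [7, 11, 31, 28] -> [7, 11] and [31, 28]
    Split: [7, 11] -> [7] and [11]
    Merge: [7] + [11] -> [7, 11]
    Split: [31, 28] -> [31] and [28]
    Merge: [31] + [28] -> [28, 31]
  Merge: [7, 11] + [28, 31] -> [7, 11, 28, 31]
  Split: [41, 17, 1, 9] -> [41, 17] and [1, 9]
    Split: [41, 17] -> [41] and [17]
    Merge: [41] + [17] -> [17, 41]
    Split: [1, 9] -> [1] and [9]
    Merge: [1] + [9] -> [1, 9]
  Merge: [17, 41] + [1, 9] -> [1, 9, 17, 41]
Merge: [7, 11, 28, 31] + [1, 9, 17, 41] -> [1, 7, 9, 11, 17, 28, 31, 41]

Final sorted array: [1, 7, 9, 11, 17, 28, 31, 41]

The merge sort proceeds by recursively splitting the array and merging sorted halves.
After all merges, the sorted array is [1, 7, 9, 11, 17, 28, 31, 41].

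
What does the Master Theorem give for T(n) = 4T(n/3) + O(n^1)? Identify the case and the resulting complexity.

Master Theorem for T(n) = 4T(n/3) + O(n^1):

a = 4, b = 3, c = 1
log_b(a) = log_3(4) = 1.2619

Case 1: c = 1 < log_3(4) = 1.2619
T(n) = O(n^(log_3 4))

For T(n) = 4T(n/3) + O(n^1): log_3(4) = 1.2619. This is Case 1 of the Master Theorem (c < log_b(a), work dominated by leaves), giving O(n^(log_3 4)).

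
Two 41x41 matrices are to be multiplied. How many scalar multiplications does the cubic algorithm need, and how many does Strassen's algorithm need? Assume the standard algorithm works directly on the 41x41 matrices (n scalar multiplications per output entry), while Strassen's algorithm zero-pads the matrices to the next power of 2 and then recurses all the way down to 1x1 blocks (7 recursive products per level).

Matrix multiplication for 41x41 matrices:

Strassen's algorithm requires power-of-2 dimensions. Pad 41x41 to 64x64 (next power of 2).

Standard algorithm: 41^3 = 68921 multiplications
Strassen's algorithm: 7^(log2(64)) = 7^6 = 117649 multiplications
Difference: 68921 - 117649 = -48728 (Strassen uses MORE here due to padding overhead — for small or just-over-power-of-2 n, padding can outweigh the per-level savings)

Standard: 68921 multiplications (41^3). Strassen: 117649 multiplications (7^6, after padding to 64x64). Strassen reduces 8 recursive multiplications to 7 at each level.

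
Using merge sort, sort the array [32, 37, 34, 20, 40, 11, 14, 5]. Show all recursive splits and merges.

Merge sort trace:

Split: [32, 37, 34, 20, 40, 11, 14, 5] -> [32, 37, 34, 20] and [40, 11, 14, 5]
  Split: [32, 37, 34, 20] -> [32, 37] and [34, 20]
    Split: [32, 37] -> [32] and [37]
    Merge: [32] + [37] -> [32, 37]
    Split: [34, 20] -> [34] and [20]
    Merge: [34] + [20] -> [20, 34]
  Merge: [32, 37] + [20, 34] -> [20, 32, 34, 37]
  Split: [40, 11, 14, 5] -> [40, 11] and [14, 5]
    Split: [40, 11] -> [40] and [11]
    Merge: [40] + [11] -> [11, 40]
    Split: [14, 5] -> [14] and [5]
    Merge: [14] + [5] -> [5, 14]
  Merge: [11, 40] + [5, 14] -> [5, 11, 14, 40]
Merge: [20, 32, 34, 37] + [5, 11, 14, 40] -> [5, 11, 14, 20, 32, 34, 37, 40]

Final sorted array: [5, 11, 14, 20, 32, 34, 37, 40]

The merge sort proceeds by recursively splitting the array and merging sorted halves.
After all merges, the sorted array is [5, 11, 14, 20, 32, 34, 37, 40].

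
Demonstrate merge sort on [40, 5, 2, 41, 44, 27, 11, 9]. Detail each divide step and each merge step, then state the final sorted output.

Merge sort trace:

Split: [40, 5, 2, 41, 44, 27, 11, 9] -> [40, 5, 2, 41] and [44, 27, 11, 9]
  Split: [40, 5, 2, 41] -> [40, 5] and [2, 41]
    Split: [40, 5] -> [40] and [5]
    Merge: [40] + [5] -> [5, 40]
    Split: [2, 41] -> [2] and [41]
    Merge: [2] + [41] -> [2, 41]
  Merge: [5, 40] + [2, 41] -> [2, 5, 40, 41]
  Split: [44, 27, 11, 9] -> [44, 27] and [11, 9]
    Split: [44, 27] -> [44] and [27]
    Merge: [44] + [27] -> [27, 44]
    Split: [11, 9] -> [11] and [9]
    Merge: [11] + [9] -> [9, 11]
  Merge: [27, 44] + [9, 11] -> [9, 11, 27, 44]
Merge: [2, 5, 40, 41] + [9, 11, 27, 44] -> [2, 5, 9, 11, 27, 40, 41, 44]

Final sorted array: [2, 5, 9, 11, 27, 40, 41, 44]

The merge sort proceeds by recursively splitting the array and merging sorted halves.
After all merges, the sorted array is [2, 5, 9, 11, 27, 40, 41, 44].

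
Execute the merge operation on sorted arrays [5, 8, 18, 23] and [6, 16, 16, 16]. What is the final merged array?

Merging process:

Compare 5 vs 6: take 5 from left. Merged: [5]
Compare 8 vs 6: take 6 from right. Merged: [5, 6]
Compare 8 vs 16: take 8 from left. Merged: [5, 6, 8]
Compare 18 vs 16: take 16 from right. Merged: [5, 6, 8, 16]
Compare 18 vs 16: take 16 from right. Merged: [5, 6, 8, 16, 16]
Compare 18 vs 16: take 16 from right. Merged: [5, 6, 8, 16, 16, 16]
Append remaining from left: [18, 23]. Merged: [5, 6, 8, 16, 16, 16, 18, 23]

Final merged array: [5, 6, 8, 16, 16, 16, 18, 23]
Total comparisons: 6

The merged array is [5, 6, 8, 16, 16, 16, 18, 23], requiring 6 comparisons. The merge step runs in O(n) time where n is the total number of elements.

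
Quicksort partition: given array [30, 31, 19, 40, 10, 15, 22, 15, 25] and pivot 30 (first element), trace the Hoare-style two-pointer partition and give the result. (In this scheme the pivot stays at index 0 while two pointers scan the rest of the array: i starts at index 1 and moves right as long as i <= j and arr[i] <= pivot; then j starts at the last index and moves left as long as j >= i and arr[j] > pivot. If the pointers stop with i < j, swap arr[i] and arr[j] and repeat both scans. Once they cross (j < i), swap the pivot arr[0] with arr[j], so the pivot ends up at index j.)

Hoare-style two-pointer partition with pivot = 30:

Initial array: [30, 31, 19, 40, 10, 15, 22, 15, 25]

Pointers start at i = 1, j = 8.
i stops at index 1 (arr[1]=31 > 30), j stops at index 8 (arr[8]=25 <= 30): swap arr[1] and arr[8], array becomes [30, 25, 19, 40, 10, 15, 22, 15, 31]
i stops at index 3 (arr[3]=40 > 30), j stops at index 7 (arr[7]=15 <= 30): swap arr[3] and arr[7], array becomes [30, 25, 19, 15, 10, 15, 22, 40, 31]
i ends at 7, j ends at 6: the pointers have crossed (j < i), so scanning stops.

Swap pivot arr[0] with arr[6] to place pivot at position 6: [22, 25, 19, 15, 10, 15, 30, 40, 31]
Pivot position: 6

After partitioning with pivot 30, the array becomes [22, 25, 19, 15, 10, 15, 30, 40, 31]. The pivot is placed at index 6. All elements to the left of the pivot are <= 30, and all elements to the right are > 30.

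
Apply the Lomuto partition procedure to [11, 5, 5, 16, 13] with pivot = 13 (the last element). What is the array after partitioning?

Lomuto partition with pivot = 13:

Initial array: [11, 5, 5, 16, 13]

arr[0]=11 <= 13: swap with position 0, array becomes [11, 5, 5, 16, 13]
arr[1]=5 <= 13: swap with position 1, array becomes [11, 5, 5, 16, 13]
arr[2]=5 <= 13: swap with position 2, array becomes [11, 5, 5, 16, 13]
arr[3]=16 > 13: no swap

Place pivot at position 3: [11, 5, 5, 13, 16]
Pivot position: 3

After partitioning with pivot 13, the array becomes [11, 5, 5, 13, 16]. The pivot is placed at index 3. All elements to the left of the pivot are <= 13, and all elements to the right are > 13.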